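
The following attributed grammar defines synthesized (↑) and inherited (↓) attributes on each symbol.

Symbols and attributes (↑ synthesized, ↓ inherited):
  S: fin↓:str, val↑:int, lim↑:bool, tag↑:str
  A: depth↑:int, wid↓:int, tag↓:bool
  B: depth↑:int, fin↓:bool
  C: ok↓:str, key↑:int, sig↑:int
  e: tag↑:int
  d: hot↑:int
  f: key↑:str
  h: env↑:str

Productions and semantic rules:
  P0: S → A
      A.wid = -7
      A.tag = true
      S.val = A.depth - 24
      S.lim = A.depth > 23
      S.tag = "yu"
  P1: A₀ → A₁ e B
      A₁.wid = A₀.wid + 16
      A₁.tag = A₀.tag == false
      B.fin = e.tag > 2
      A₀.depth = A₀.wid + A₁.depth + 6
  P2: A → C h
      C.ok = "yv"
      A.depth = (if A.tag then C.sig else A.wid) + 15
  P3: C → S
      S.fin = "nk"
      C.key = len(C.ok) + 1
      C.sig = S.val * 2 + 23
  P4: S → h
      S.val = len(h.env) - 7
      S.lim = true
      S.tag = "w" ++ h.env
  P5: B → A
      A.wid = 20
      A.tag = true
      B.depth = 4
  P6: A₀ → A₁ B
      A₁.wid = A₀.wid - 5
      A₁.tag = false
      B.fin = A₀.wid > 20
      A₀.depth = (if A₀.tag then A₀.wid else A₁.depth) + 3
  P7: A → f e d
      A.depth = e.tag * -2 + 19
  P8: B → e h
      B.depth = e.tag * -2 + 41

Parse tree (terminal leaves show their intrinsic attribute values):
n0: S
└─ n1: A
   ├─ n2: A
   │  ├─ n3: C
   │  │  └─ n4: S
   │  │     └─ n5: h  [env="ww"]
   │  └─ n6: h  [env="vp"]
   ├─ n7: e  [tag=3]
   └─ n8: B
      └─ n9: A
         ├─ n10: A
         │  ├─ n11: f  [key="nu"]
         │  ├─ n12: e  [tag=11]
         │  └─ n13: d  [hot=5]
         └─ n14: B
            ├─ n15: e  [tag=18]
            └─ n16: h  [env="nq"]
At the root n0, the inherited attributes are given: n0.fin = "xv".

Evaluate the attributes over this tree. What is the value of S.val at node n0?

-1

1. n0.fin = "xv"  [given at root]
2. n1.wid = -7  [-7]
3. n1.tag = true  [true]
4. n2.wid = 9  [A₀.wid + 16]
5. n2.tag = false  [A₀.tag == false]
6. n3.ok = "yv"  ["yv"]
7. n4.fin = "nk"  ["nk"]
8. n5.env = "ww"  [terminal]
9. n4.val = -5  [len(h.env) - 7]
10. n4.lim = true  [true]
11. n4.tag = "www"  ["w" ++ h.env]
12. n3.key = 3  [len(C.ok) + 1]
13. n3.sig = 13  [S.val * 2 + 23]
14. n6.env = "vp"  [terminal]
15. n2.depth = 24  [(if A.tag then C.sig else A.wid) + 15]
16. n7.tag = 3  [terminal]
17. n8.fin = true  [e.tag > 2]
18. n9.wid = 20  [20]
19. n9.tag = true  [true]
20. n10.wid = 15  [A₀.wid - 5]
21. n10.tag = false  [false]
22. n11.key = "nu"  [terminal]
23. n12.tag = 11  [terminal]
24. n13.hot = 5  [terminal]
25. n10.depth = -3  [e.tag * -2 + 19]
26. n14.fin = false  [A₀.wid > 20]
27. n15.tag = 18  [terminal]
28. n16.env = "nq"  [terminal]
29. n14.depth = 5  [e.tag * -2 + 41]
30. n9.depth = 23  [(if A₀.tag then A₀.wid else A₁.depth) + 3]
31. n8.depth = 4  [4]
32. n1.depth = 23  [A₀.wid + A₁.depth + 6]
33. n0.val = -1  [A.depth - 24]
34. n0.lim = false  [A.depth > 23]
35. n0.tag = "yu"  ["yu"]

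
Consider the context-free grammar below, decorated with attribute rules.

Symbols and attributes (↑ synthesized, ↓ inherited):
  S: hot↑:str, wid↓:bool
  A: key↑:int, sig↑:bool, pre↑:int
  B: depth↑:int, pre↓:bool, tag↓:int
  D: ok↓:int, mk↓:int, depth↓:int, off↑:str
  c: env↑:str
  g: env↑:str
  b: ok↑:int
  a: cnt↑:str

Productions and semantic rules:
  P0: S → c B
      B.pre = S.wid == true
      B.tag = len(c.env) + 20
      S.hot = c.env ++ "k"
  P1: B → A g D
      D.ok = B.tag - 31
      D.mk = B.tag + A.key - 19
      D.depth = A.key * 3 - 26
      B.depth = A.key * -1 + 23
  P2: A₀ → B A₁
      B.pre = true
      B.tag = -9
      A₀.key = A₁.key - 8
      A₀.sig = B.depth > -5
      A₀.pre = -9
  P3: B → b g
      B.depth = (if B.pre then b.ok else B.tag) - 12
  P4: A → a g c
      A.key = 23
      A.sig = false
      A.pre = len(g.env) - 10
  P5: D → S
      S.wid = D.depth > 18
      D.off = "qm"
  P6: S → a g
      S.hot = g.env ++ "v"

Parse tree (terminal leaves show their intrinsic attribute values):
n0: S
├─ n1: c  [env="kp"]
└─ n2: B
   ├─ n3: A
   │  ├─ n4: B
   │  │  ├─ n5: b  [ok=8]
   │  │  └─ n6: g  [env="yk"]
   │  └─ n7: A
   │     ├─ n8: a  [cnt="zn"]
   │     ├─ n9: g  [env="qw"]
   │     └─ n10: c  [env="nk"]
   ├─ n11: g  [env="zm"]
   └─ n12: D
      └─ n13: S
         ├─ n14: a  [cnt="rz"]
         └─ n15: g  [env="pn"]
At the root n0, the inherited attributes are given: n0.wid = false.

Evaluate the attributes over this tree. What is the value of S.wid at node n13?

1. n0.wid = false  [given at root]
2. n1.env = "kp"  [terminal]
3. n2.pre = false  [S.wid == true]
4. n2.tag = 22  [len(c.env) + 20]
5. n4.pre = true  [true]
6. n4.tag = -9  [-9]
7. n5.ok = 8  [terminal]
8. n6.env = "yk"  [terminal]
9. n4.depth = -4  [(if B.pre then b.ok else B.tag) - 12]
10. n8.cnt = "zn"  [terminal]
11. n9.env = "qw"  [terminal]
12. n10.env = "nk"  [terminal]
13. n7.key = 23  [23]
14. n7.sig = false  [false]
15. n7.pre = -8  [len(g.env) - 10]
16. n3.key = 15  [A₁.key - 8]
17. n3.sig = true  [B.depth > -5]
18. n3.pre = -9  [-9]
19. n11.env = "zm"  [terminal]
20. n12.ok = -9  [B.tag - 31]
21. n12.mk = 18  [B.tag + A.key - 19]
22. n12.depth = 19  [A.key * 3 - 26]
23. n13.wid = true  [D.depth > 18]
24. n14.cnt = "rz"  [terminal]
25. n15.env = "pn"  [terminal]
26. n13.hot = "pnv"  [g.env ++ "v"]
27. n12.off = "qm"  ["qm"]
28. n2.depth = 8  [A.key * -1 + 23]
29. n0.hot = "kpk"  [c.env ++ "k"]

true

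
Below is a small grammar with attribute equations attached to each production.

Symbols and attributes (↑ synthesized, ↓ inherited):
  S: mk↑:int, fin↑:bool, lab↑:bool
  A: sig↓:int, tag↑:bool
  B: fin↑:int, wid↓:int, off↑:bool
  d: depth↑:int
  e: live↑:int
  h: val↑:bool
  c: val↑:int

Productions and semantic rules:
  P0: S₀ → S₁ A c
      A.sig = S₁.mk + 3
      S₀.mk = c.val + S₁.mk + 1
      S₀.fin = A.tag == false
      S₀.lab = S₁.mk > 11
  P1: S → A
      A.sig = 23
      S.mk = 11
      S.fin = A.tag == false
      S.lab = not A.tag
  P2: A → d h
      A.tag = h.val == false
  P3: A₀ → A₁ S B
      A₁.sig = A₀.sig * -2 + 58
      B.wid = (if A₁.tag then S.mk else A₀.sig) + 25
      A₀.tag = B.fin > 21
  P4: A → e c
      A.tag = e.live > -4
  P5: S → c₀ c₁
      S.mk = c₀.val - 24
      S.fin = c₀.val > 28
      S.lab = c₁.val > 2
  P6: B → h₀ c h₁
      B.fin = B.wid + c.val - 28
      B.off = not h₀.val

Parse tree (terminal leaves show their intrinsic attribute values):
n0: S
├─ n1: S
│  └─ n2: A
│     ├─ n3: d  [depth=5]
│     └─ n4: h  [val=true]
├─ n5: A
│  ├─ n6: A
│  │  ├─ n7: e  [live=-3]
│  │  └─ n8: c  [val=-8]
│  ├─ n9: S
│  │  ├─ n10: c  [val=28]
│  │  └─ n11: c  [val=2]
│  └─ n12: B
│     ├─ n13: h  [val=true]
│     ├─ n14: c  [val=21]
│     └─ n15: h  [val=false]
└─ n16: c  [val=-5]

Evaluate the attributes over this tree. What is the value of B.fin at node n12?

1. n2.sig = 23  [23]
2. n3.depth = 5  [terminal]
3. n4.val = true  [terminal]
4. n2.tag = false  [h.val == false]
5. n1.mk = 11  [11]
6. n1.fin = true  [A.tag == false]
7. n1.lab = true  [not A.tag]
8. n5.sig = 14  [S₁.mk + 3]
9. n6.sig = 30  [A₀.sig * -2 + 58]
10. n7.live = -3  [terminal]
11. n8.val = -8  [terminal]
12. n6.tag = true  [e.live > -4]
13. n10.val = 28  [terminal]
14. n11.val = 2  [terminal]
15. n9.mk = 4  [c₀.val - 24]
16. n9.fin = false  [c₀.val > 28]
17. n9.lab = false  [c₁.val > 2]
18. n12.wid = 29  [(if A₁.tag then S.mk else A₀.sig) + 25]
19. n13.val = true  [terminal]
20. n14.val = 21  [terminal]
21. n15.val = false  [terminal]
22. n12.fin = 22  [B.wid + c.val - 28]
23. n12.off = false  [not h₀.val]
24. n5.tag = true  [B.fin > 21]
25. n16.val = -5  [terminal]
26. n0.mk = 7  [c.val + S₁.mk + 1]
27. n0.fin = false  [A.tag == false]
28. n0.lab = false  [S₁.mk > 11]

22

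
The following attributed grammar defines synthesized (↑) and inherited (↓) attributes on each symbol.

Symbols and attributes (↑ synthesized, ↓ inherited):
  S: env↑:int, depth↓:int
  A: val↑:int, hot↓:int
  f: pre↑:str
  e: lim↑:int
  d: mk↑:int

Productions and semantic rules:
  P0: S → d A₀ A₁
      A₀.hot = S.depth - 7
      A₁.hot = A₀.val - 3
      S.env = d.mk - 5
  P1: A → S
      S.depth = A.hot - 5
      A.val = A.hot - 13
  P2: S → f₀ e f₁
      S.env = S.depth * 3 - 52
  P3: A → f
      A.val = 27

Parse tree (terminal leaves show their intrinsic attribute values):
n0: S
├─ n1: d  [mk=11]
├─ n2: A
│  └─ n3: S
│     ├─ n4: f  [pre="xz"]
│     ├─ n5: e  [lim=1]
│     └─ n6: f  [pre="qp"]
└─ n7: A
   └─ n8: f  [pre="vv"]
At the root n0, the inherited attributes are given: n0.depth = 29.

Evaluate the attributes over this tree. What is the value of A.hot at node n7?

1. n0.depth = 29  [given at root]
2. n1.mk = 11  [terminal]
3. n2.hot = 22  [S.depth - 7]
4. n3.depth = 17  [A.hot - 5]
5. n4.pre = "xz"  [terminal]
6. n5.lim = 1  [terminal]
7. n6.pre = "qp"  [terminal]
8. n3.env = -1  [S.depth * 3 - 52]
9. n2.val = 9  [A.hot - 13]
10. n7.hot = 6  [A₀.val - 3]
11. n8.pre = "vv"  [terminal]
12. n7.val = 27  [27]
13. n0.env = 6  [d.mk - 5]

6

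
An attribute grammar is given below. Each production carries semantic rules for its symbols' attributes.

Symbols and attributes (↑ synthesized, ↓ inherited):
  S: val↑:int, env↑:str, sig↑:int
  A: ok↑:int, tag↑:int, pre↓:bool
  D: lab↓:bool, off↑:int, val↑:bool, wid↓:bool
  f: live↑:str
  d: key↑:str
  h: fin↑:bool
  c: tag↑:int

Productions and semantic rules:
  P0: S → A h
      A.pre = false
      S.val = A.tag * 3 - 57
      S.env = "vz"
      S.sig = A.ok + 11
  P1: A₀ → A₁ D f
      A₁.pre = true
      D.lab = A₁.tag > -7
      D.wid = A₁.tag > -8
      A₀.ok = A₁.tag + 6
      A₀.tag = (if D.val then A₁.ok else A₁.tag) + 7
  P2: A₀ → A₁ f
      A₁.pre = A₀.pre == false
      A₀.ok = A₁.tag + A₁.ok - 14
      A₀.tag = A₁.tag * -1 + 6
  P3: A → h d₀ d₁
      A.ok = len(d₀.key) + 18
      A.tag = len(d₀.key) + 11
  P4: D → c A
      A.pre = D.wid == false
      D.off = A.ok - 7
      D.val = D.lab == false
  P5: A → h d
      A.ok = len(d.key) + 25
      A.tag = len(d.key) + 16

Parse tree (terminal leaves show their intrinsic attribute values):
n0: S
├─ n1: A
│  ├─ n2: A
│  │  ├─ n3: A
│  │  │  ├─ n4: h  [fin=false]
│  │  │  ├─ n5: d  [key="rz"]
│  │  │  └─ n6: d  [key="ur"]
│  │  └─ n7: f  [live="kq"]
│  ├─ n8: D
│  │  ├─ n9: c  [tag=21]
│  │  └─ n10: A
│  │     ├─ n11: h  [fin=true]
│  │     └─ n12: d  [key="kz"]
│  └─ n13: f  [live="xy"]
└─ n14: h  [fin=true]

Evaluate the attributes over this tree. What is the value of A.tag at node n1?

26

1. n1.pre = false  [false]
2. n2.pre = true  [true]
3. n3.pre = false  [A₀.pre == false]
4. n4.fin = false  [terminal]
5. n5.key = "rz"  [terminal]
6. n6.key = "ur"  [terminal]
7. n3.ok = 20  [len(d₀.key) + 18]
8. n3.tag = 13  [len(d₀.key) + 11]
9. n7.live = "kq"  [terminal]
10. n2.ok = 19  [A₁.tag + A₁.ok - 14]
11. n2.tag = -7  [A₁.tag * -1 + 6]
12. n8.lab = false  [A₁.tag > -7]
13. n8.wid = true  [A₁.tag > -8]
14. n9.tag = 21  [terminal]
15. n10.pre = false  [D.wid == false]
16. n11.fin = true  [terminal]
17. n12.key = "kz"  [terminal]
18. n10.ok = 27  [len(d.key) + 25]
19. n10.tag = 18  [len(d.key) + 16]
20. n8.off = 20  [A.ok - 7]
21. n8.val = true  [D.lab == false]
22. n13.live = "xy"  [terminal]
23. n1.ok = -1  [A₁.tag + 6]
24. n1.tag = 26  [(if D.val then A₁.ok else A₁.tag) + 7]
25. n14.fin = true  [terminal]
26. n0.val = 21  [A.tag * 3 - 57]
27. n0.env = "vz"  ["vz"]
28. n0.sig = 10  [A.ok + 11]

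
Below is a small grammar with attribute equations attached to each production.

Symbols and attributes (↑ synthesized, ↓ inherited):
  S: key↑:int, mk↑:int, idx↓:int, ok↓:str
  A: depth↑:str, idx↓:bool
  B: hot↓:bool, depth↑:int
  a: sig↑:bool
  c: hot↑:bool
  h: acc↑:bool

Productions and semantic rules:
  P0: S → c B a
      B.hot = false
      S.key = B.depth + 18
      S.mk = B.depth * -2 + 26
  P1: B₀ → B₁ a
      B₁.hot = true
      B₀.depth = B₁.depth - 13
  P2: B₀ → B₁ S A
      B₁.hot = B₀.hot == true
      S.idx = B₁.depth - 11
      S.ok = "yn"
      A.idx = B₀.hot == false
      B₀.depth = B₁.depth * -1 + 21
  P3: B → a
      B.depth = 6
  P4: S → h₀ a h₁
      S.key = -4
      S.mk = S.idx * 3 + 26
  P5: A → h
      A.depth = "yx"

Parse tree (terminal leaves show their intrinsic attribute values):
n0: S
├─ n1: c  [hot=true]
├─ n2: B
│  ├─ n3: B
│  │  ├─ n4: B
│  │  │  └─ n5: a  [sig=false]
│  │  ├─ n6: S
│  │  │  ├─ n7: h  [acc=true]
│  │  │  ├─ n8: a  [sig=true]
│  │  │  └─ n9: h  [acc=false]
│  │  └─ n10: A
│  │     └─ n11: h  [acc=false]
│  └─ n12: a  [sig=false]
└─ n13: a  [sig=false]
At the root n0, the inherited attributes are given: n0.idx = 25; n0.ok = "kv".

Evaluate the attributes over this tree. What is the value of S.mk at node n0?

22

1. n0.idx = 25  [given at root]
2. n0.ok = "kv"  [given at root]
3. n1.hot = true  [terminal]
4. n2.hot = false  [false]
5. n3.hot = true  [true]
6. n4.hot = true  [B₀.hot == true]
7. n5.sig = false  [terminal]
8. n4.depth = 6  [6]
9. n6.idx = -5  [B₁.depth - 11]
10. n6.ok = "yn"  ["yn"]
11. n7.acc = true  [terminal]
12. n8.sig = true  [terminal]
13. n9.acc = false  [terminal]
14. n6.key = -4  [-4]
15. n6.mk = 11  [S.idx * 3 + 26]
16. n10.idx = false  [B₀.hot == false]
17. n11.acc = false  [terminal]
18. n10.depth = "yx"  ["yx"]
19. n3.depth = 15  [B₁.depth * -1 + 21]
20. n12.sig = false  [terminal]
21. n2.depth = 2  [B₁.depth - 13]
22. n13.sig = false  [terminal]
23. n0.key = 20  [B.depth + 18]
24. n0.mk = 22  [B.depth * -2 + 26]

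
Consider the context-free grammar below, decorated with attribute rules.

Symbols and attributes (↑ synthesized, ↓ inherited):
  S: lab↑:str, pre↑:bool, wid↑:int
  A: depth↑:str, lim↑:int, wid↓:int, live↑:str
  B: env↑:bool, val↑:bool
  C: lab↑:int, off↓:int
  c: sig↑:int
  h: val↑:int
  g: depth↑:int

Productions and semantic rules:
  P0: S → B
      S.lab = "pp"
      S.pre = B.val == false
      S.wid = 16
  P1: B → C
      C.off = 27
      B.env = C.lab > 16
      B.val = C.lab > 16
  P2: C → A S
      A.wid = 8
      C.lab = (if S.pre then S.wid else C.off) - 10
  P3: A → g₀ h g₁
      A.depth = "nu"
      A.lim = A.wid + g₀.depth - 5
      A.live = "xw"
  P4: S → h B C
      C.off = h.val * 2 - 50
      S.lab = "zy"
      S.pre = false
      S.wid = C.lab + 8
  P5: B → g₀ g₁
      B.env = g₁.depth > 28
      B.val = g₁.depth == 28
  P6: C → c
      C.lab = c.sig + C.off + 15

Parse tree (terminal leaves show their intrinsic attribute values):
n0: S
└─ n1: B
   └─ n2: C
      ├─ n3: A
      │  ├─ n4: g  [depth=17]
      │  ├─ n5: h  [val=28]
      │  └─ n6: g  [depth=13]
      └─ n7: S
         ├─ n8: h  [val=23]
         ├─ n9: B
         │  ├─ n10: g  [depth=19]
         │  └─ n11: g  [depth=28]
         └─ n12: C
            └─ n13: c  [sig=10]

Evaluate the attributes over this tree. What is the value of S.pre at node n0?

false

1. n2.off = 27  [27]
2. n3.wid = 8  [8]
3. n4.depth = 17  [terminal]
4. n5.val = 28  [terminal]
5. n6.depth = 13  [terminal]
6. n3.depth = "nu"  ["nu"]
7. n3.lim = 20  [A.wid + g₀.depth - 5]
8. n3.live = "xw"  ["xw"]
9. n8.val = 23  [terminal]
10. n10.depth = 19  [terminal]
11. n11.depth = 28  [terminal]
12. n9.env = false  [g₁.depth > 28]
13. n9.val = true  [g₁.depth == 28]
14. n12.off = -4  [h.val * 2 - 50]
15. n13.sig = 10  [terminal]
16. n12.lab = 21  [c.sig + C.off + 15]
17. n7.lab = "zy"  ["zy"]
18. n7.pre = false  [false]
19. n7.wid = 29  [C.lab + 8]
20. n2.lab = 17  [(if S.pre then S.wid else C.off) - 10]
21. n1.env = true  [C.lab > 16]
22. n1.val = true  [C.lab > 16]
23. n0.lab = "pp"  ["pp"]
24. n0.pre = false  [B.val == false]
25. n0.wid = 16  [16]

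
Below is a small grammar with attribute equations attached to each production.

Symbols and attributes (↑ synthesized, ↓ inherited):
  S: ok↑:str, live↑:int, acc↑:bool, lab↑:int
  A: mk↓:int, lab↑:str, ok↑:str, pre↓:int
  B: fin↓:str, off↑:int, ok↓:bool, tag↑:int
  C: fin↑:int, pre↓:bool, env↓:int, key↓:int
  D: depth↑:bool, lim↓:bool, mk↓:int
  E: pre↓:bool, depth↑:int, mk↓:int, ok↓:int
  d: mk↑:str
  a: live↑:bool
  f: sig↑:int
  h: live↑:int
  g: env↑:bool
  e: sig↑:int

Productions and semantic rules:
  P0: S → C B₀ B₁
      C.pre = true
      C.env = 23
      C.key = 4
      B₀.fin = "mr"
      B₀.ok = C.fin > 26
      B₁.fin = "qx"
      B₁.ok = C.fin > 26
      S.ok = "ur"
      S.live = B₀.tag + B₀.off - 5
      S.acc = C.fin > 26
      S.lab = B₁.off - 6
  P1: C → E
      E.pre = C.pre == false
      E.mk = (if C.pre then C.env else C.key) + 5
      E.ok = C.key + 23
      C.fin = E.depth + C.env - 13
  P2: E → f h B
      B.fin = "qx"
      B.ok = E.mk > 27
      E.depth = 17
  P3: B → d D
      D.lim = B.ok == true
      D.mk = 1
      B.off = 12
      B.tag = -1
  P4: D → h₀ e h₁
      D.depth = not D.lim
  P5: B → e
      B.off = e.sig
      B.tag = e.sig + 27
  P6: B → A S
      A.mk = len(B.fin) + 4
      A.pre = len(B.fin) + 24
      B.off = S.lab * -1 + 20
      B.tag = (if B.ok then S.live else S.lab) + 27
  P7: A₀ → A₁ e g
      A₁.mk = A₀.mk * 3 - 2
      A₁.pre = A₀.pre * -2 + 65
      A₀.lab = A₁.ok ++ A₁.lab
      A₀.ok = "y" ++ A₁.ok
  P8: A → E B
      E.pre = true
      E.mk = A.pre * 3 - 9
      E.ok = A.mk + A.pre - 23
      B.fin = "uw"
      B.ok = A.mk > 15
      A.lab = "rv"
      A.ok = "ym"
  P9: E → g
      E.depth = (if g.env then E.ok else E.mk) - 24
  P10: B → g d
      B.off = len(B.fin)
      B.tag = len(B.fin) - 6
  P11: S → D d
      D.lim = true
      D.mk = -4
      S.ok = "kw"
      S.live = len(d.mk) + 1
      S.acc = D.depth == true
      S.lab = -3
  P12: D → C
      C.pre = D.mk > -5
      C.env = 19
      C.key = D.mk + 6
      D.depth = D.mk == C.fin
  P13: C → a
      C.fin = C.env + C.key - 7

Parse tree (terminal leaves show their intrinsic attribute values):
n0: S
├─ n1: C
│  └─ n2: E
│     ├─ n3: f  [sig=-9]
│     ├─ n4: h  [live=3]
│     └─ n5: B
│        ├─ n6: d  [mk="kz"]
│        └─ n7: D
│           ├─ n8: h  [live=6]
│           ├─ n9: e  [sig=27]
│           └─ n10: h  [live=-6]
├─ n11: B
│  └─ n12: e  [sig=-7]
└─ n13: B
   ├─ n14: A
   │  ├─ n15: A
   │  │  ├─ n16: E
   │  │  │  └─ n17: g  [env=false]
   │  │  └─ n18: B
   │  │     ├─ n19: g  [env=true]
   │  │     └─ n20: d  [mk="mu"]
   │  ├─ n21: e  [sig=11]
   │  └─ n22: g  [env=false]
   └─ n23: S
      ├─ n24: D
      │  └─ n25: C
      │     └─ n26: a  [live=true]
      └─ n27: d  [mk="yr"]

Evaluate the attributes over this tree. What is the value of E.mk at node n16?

1. n1.pre = true  [true]
2. n1.env = 23  [23]
3. n1.key = 4  [4]
4. n2.pre = false  [C.pre == false]
5. n2.mk = 28  [(if C.pre then C.env else C.key) + 5]
6. n2.ok = 27  [C.key + 23]
7. n3.sig = -9  [terminal]
8. n4.live = 3  [terminal]
9. n5.fin = "qx"  ["qx"]
10. n5.ok = true  [E.mk > 27]
11. n6.mk = "kz"  [terminal]
12. n7.lim = true  [B.ok == true]
13. n7.mk = 1  [1]
14. n8.live = 6  [terminal]
15. n9.sig = 27  [terminal]
16. n10.live = -6  [terminal]
17. n7.depth = false  [not D.lim]
18. n5.off = 12  [12]
19. n5.tag = -1  [-1]
20. n2.depth = 17  [17]
21. n1.fin = 27  [E.depth + C.env - 13]
22. n11.fin = "mr"  ["mr"]
23. n11.ok = true  [C.fin > 26]
24. n12.sig = -7  [terminal]
25. n11.off = -7  [e.sig]
26. n11.tag = 20  [e.sig + 27]
27. n13.fin = "qx"  ["qx"]
28. n13.ok = true  [C.fin > 26]
29. n14.mk = 6  [len(B.fin) + 4]
30. n14.pre = 26  [len(B.fin) + 24]
31. n15.mk = 16  [A₀.mk * 3 - 2]
32. n15.pre = 13  [A₀.pre * -2 + 65]
33. n16.pre = true  [true]
34. n16.mk = 30  [A.pre * 3 - 9]
35. n16.ok = 6  [A.mk + A.pre - 23]
36. n17.env = false  [terminal]
37. n16.depth = 6  [(if g.env then E.ok else E.mk) - 24]
38. n18.fin = "uw"  ["uw"]
39. n18.ok = true  [A.mk > 15]
40. n19.env = true  [terminal]
41. n20.mk = "mu"  [terminal]
42. n18.off = 2  [len(B.fin)]
43. n18.tag = -4  [len(B.fin) - 6]
44. n15.lab = "rv"  ["rv"]
45. n15.ok = "ym"  ["ym"]
46. n21.sig = 11  [terminal]
47. n22.env = false  [terminal]
48. n14.lab = "ymrv"  [A₁.ok ++ A₁.lab]
49. n14.ok = "yym"  ["y" ++ A₁.ok]
50. n24.lim = true  [true]
51. n24.mk = -4  [-4]
52. n25.pre = true  [D.mk > -5]
53. n25.env = 19  [19]
54. n25.key = 2  [D.mk + 6]
55. n26.live = true  [terminal]
56. n25.fin = 14  [C.env + C.key - 7]
57. n24.depth = false  [D.mk == C.fin]
58. n27.mk = "yr"  [terminal]
59. n23.ok = "kw"  ["kw"]
60. n23.live = 3  [len(d.mk) + 1]
61. n23.acc = false  [D.depth == true]
62. n23.lab = -3  [-3]
63. n13.off = 23  [S.lab * -1 + 20]
64. n13.tag = 30  [(if B.ok then S.live else S.lab) + 27]
65. n0.ok = "ur"  ["ur"]
66. n0.live = 8  [B₀.tag + B₀.off - 5]
67. n0.acc = true  [C.fin > 26]
68. n0.lab = 17  [B₁.off - 6]

30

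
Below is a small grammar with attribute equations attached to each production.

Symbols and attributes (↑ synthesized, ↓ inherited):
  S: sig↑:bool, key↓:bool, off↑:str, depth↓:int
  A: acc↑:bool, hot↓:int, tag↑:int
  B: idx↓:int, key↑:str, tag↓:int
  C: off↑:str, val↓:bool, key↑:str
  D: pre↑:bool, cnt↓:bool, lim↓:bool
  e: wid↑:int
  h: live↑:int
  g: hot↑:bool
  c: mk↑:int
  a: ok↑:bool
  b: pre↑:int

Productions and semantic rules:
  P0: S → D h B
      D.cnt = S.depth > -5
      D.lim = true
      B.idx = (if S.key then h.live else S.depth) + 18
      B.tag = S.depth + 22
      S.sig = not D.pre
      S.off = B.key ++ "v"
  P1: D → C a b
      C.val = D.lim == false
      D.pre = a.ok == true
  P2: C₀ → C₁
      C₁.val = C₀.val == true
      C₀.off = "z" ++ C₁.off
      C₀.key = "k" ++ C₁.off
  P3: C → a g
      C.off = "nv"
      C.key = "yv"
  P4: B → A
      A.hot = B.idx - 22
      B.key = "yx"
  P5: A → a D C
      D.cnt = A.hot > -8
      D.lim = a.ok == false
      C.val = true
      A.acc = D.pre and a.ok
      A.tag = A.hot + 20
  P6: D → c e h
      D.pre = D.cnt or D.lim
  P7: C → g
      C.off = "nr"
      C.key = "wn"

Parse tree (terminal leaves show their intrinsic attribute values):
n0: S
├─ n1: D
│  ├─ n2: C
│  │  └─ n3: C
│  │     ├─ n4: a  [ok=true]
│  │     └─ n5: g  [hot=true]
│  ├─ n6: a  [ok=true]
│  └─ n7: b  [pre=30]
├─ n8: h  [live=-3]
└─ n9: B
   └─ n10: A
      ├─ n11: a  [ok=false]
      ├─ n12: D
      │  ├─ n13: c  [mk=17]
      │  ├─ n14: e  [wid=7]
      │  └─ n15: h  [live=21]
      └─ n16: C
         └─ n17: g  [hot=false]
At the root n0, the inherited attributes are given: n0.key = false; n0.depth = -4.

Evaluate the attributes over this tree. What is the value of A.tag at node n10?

12

1. n0.key = false  [given at root]
2. n0.depth = -4  [given at root]
3. n1.cnt = true  [S.depth > -5]
4. n1.lim = true  [true]
5. n2.val = false  [D.lim == false]
6. n3.val = false  [C₀.val == true]
7. n4.ok = true  [terminal]
8. n5.hot = true  [terminal]
9. n3.off = "nv"  ["nv"]
10. n3.key = "yv"  ["yv"]
11. n2.off = "znv"  ["z" ++ C₁.off]
12. n2.key = "knv"  ["k" ++ C₁.off]
13. n6.ok = true  [terminal]
14. n7.pre = 30  [terminal]
15. n1.pre = true  [a.ok == true]
16. n8.live = -3  [terminal]
17. n9.idx = 14  [(if S.key then h.live else S.depth) + 18]
18. n9.tag = 18  [S.depth + 22]
19. n10.hot = -8  [B.idx - 22]
20. n11.ok = false  [terminal]
21. n12.cnt = false  [A.hot > -8]
22. n12.lim = true  [a.ok == false]
23. n13.mk = 17  [terminal]
24. n14.wid = 7  [terminal]
25. n15.live = 21  [terminal]
26. n12.pre = true  [D.cnt or D.lim]
27. n16.val = true  [true]
28. n17.hot = false  [terminal]
29. n16.off = "nr"  ["nr"]
30. n16.key = "wn"  ["wn"]
31. n10.acc = false  [D.pre and a.ok]
32. n10.tag = 12  [A.hot + 20]
33. n9.key = "yx"  ["yx"]
34. n0.sig = false  [not D.pre]
35. n0.off = "yxv"  [B.key ++ "v"]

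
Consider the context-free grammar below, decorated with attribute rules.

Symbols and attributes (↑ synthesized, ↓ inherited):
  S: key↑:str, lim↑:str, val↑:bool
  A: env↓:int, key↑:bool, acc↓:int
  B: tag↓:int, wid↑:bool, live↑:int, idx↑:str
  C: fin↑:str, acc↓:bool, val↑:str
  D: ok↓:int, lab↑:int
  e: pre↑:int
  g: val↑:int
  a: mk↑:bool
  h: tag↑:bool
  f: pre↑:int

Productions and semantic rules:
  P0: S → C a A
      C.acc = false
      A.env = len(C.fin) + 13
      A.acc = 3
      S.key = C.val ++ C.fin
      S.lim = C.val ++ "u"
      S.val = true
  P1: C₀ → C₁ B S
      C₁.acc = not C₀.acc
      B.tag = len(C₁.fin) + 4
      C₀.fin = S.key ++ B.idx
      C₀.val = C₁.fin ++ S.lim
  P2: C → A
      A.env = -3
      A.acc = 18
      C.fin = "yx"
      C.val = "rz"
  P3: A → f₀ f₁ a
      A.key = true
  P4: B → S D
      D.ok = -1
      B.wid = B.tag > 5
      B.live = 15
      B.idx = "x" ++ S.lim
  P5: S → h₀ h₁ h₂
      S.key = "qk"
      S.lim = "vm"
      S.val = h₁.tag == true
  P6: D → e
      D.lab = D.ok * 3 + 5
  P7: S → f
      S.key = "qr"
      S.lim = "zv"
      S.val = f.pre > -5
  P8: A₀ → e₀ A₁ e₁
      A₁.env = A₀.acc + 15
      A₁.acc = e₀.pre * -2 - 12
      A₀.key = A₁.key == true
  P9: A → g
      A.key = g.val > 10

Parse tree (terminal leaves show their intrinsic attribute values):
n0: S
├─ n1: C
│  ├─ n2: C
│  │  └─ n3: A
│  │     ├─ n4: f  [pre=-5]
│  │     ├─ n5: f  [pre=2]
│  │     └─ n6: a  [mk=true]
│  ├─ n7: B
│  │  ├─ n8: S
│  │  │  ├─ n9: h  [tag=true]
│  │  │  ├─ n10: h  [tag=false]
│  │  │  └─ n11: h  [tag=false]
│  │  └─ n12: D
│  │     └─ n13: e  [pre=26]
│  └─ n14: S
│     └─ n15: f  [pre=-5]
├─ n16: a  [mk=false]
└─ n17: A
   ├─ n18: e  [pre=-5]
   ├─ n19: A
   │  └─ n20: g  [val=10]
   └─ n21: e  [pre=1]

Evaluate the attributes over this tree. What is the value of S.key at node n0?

"yxzvqrxvm"

1. n1.acc = false  [false]
2. n2.acc = true  [not C₀.acc]
3. n3.env = -3  [-3]
4. n3.acc = 18  [18]
5. n4.pre = -5  [terminal]
6. n5.pre = 2  [terminal]
7. n6.mk = true  [terminal]
8. n3.key = true  [true]
9. n2.fin = "yx"  ["yx"]
10. n2.val = "rz"  ["rz"]
11. n7.tag = 6  [len(C₁.fin) + 4]
12. n9.tag = true  [terminal]
13. n10.tag = false  [terminal]
14. n11.tag = false  [terminal]
15. n8.key = "qk"  ["qk"]
16. n8.lim = "vm"  ["vm"]
17. n8.val = false  [h₁.tag == true]
18. n12.ok = -1  [-1]
19. n13.pre = 26  [terminal]
20. n12.lab = 2  [D.ok * 3 + 5]
21. n7.wid = true  [B.tag > 5]
22. n7.live = 15  [15]
23. n7.idx = "xvm"  ["x" ++ S.lim]
24. n15.pre = -5  [terminal]
25. n14.key = "qr"  ["qr"]
26. n14.lim = "zv"  ["zv"]
27. n14.val = false  [f.pre > -5]
28. n1.fin = "qrxvm"  [S.key ++ B.idx]
29. n1.val = "yxzv"  [C₁.fin ++ S.lim]
30. n16.mk = false  [terminal]
31. n17.env = 18  [len(C.fin) + 13]
32. n17.acc = 3  [3]
33. n18.pre = -5  [terminal]
34. n19.env = 18  [A₀.acc + 15]
35. n19.acc = -2  [e₀.pre * -2 - 12]
36. n20.val = 10  [terminal]
37. n19.key = false  [g.val > 10]
38. n21.pre = 1  [terminal]
39. n17.key = false  [A₁.key == true]
40. n0.key = "yxzvqrxvm"  [C.val ++ C.fin]
41. n0.lim = "yxzvu"  [C.val ++ "u"]
42. n0.val = true  [true]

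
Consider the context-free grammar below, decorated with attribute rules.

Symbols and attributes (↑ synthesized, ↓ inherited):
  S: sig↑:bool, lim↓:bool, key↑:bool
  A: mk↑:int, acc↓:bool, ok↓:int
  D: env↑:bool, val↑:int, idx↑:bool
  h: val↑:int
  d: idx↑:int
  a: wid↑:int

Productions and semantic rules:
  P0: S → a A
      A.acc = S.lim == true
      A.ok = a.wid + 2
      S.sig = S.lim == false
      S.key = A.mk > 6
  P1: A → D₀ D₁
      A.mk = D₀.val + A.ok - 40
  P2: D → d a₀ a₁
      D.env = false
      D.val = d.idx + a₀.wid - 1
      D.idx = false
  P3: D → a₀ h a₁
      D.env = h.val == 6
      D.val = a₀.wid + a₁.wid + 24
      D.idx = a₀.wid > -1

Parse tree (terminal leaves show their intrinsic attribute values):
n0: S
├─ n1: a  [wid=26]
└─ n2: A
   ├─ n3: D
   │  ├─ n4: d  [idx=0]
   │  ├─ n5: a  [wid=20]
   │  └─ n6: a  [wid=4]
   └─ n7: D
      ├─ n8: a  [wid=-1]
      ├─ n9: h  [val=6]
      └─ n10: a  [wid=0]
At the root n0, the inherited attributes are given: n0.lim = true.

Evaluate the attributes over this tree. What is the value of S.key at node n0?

1. n0.lim = true  [given at root]
2. n1.wid = 26  [terminal]
3. n2.acc = true  [S.lim == true]
4. n2.ok = 28  [a.wid + 2]
5. n4.idx = 0  [terminal]
6. n5.wid = 20  [terminal]
7. n6.wid = 4  [terminal]
8. n3.env = false  [false]
9. n3.val = 19  [d.idx + a₀.wid - 1]
10. n3.idx = false  [false]
11. n8.wid = -1  [terminal]
12. n9.val = 6  [terminal]
13. n10.wid = 0  [terminal]
14. n7.env = true  [h.val == 6]
15. n7.val = 23  [a₀.wid + a₁.wid + 24]
16. n7.idx = false  [a₀.wid > -1]
17. n2.mk = 7  [D₀.val + A.ok - 40]
18. n0.sig = false  [S.lim == false]
19. n0.key = true  [A.mk > 6]

true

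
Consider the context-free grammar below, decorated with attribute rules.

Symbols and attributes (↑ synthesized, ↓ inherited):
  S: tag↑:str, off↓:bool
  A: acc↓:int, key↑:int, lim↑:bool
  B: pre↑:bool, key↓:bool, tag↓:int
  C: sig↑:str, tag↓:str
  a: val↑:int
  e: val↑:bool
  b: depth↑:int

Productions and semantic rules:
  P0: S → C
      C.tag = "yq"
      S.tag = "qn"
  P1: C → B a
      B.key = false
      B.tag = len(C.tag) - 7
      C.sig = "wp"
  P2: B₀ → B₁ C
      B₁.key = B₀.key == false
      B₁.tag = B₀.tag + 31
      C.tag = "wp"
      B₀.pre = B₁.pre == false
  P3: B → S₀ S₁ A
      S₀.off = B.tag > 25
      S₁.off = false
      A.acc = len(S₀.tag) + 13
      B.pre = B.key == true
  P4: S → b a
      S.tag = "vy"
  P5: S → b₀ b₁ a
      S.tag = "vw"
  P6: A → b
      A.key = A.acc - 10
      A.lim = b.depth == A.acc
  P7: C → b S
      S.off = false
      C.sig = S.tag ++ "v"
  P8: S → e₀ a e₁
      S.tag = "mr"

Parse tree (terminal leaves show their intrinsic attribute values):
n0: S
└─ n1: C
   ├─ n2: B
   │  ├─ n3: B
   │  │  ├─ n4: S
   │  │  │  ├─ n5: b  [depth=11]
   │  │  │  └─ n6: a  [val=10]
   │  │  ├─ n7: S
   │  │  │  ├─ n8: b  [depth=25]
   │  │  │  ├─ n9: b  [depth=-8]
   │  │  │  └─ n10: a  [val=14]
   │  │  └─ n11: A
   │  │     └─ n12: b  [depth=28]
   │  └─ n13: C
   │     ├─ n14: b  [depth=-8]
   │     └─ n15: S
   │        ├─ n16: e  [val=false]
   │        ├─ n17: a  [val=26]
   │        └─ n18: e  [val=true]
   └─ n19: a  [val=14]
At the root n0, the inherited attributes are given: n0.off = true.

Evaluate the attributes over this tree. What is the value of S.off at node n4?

true

1. n0.off = true  [given at root]
2. n1.tag = "yq"  ["yq"]
3. n2.key = false  [false]
4. n2.tag = -5  [len(C.tag) - 7]
5. n3.key = true  [B₀.key == false]
6. n3.tag = 26  [B₀.tag + 31]
7. n4.off = true  [B.tag > 25]
8. n5.depth = 11  [terminal]
9. n6.val = 10  [terminal]
10. n4.tag = "vy"  ["vy"]
11. n7.off = false  [false]
12. n8.depth = 25  [terminal]
13. n9.depth = -8  [terminal]
14. n10.val = 14  [terminal]
15. n7.tag = "vw"  ["vw"]
16. n11.acc = 15  [len(S₀.tag) + 13]
17. n12.depth = 28  [terminal]
18. n11.key = 5  [A.acc - 10]
19. n11.lim = false  [b.depth == A.acc]
20. n3.pre = true  [B.key == true]
21. n13.tag = "wp"  ["wp"]
22. n14.depth = -8  [terminal]
23. n15.off = false  [false]
24. n16.val = false  [terminal]
25. n17.val = 26  [terminal]
26. n18.val = true  [terminal]
27. n15.tag = "mr"  ["mr"]
28. n13.sig = "mrv"  [S.tag ++ "v"]
29. n2.pre = false  [B₁.pre == false]
30. n19.val = 14  [terminal]
31. n1.sig = "wp"  ["wp"]
32. n0.tag = "qn"  ["qn"]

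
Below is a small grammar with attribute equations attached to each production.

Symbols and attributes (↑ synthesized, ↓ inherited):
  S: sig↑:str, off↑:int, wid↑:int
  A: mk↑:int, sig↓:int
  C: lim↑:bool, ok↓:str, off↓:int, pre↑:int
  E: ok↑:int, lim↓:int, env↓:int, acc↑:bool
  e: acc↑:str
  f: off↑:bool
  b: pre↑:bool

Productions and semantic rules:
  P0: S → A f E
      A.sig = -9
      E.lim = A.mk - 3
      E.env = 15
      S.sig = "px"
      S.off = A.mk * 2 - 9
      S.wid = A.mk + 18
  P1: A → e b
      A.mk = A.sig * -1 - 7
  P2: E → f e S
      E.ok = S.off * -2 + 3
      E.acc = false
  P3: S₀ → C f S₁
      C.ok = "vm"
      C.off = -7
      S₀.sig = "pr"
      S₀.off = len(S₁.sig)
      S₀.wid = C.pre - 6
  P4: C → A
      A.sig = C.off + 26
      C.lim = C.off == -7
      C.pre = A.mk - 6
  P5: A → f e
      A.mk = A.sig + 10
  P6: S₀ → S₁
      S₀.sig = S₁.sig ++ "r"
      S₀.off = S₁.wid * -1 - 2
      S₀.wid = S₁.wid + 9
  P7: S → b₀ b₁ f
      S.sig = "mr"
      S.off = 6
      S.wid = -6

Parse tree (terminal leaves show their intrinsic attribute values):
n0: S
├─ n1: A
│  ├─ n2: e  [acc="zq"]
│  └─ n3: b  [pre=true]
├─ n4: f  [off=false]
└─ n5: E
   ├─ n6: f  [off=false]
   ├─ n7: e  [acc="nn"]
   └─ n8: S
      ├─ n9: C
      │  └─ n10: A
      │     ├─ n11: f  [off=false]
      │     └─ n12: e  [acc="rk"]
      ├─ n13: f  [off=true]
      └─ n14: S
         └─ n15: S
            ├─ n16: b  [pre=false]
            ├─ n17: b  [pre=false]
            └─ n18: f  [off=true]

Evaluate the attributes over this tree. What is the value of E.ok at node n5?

1. n1.sig = -9  [-9]
2. n2.acc = "zq"  [terminal]
3. n3.pre = true  [terminal]
4. n1.mk = 2  [A.sig * -1 - 7]
5. n4.off = false  [terminal]
6. n5.lim = -1  [A.mk - 3]
7. n5.env = 15  [15]
8. n6.off = false  [terminal]
9. n7.acc = "nn"  [terminal]
10. n9.ok = "vm"  ["vm"]
11. n9.off = -7  [-7]
12. n10.sig = 19  [C.off + 26]
13. n11.off = false  [terminal]
14. n12.acc = "rk"  [terminal]
15. n10.mk = 29  [A.sig + 10]
16. n9.lim = true  [C.off == -7]
17. n9.pre = 23  [A.mk - 6]
18. n13.off = true  [terminal]
19. n16.pre = false  [terminal]
20. n17.pre = false  [terminal]
21. n18.off = true  [terminal]
22. n15.sig = "mr"  ["mr"]
23. n15.off = 6  [6]
24. n15.wid = -6  [-6]
25. n14.sig = "mrr"  [S₁.sig ++ "r"]
26. n14.off = 4  [S₁.wid * -1 - 2]
27. n14.wid = 3  [S₁.wid + 9]
28. n8.sig = "pr"  ["pr"]
29. n8.off = 3  [len(S₁.sig)]
30. n8.wid = 17  [C.pre - 6]
31. n5.ok = -3  [S.off * -2 + 3]
32. n5.acc = false  [false]
33. n0.sig = "px"  ["px"]
34. n0.off = -5  [A.mk * 2 - 9]
35. n0.wid = 20  [A.mk + 18]

-3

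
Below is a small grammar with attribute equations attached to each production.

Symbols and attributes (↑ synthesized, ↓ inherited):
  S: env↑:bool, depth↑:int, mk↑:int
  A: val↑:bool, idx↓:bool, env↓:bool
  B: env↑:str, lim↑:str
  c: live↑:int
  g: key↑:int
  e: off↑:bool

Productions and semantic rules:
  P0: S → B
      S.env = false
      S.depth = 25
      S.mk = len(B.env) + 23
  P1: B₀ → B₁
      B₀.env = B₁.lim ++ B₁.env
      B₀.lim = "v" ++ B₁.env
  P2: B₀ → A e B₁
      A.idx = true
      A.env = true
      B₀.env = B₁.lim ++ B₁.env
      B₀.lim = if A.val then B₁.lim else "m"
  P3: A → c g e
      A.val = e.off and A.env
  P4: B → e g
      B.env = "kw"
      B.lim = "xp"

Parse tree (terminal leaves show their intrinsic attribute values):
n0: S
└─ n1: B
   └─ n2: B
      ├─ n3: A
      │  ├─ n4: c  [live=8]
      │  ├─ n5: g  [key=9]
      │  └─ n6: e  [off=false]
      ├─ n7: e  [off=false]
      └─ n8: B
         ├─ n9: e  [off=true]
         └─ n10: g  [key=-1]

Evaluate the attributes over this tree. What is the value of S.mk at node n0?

28

1. n3.idx = true  [true]
2. n3.env = true  [true]
3. n4.live = 8  [terminal]
4. n5.key = 9  [terminal]
5. n6.off = false  [terminal]
6. n3.val = false  [e.off and A.env]
7. n7.off = false  [terminal]
8. n9.off = true  [terminal]
9. n10.key = -1  [terminal]
10. n8.env = "kw"  ["kw"]
11. n8.lim = "xp"  ["xp"]
12. n2.env = "xpkw"  [B₁.lim ++ B₁.env]
13. n2.lim = "m"  [if A.val then B₁.lim else "m"]
14. n1.env = "mxpkw"  [B₁.lim ++ B₁.env]
15. n1.lim = "vxpkw"  ["v" ++ B₁.env]
16. n0.env = false  [false]
17. n0.depth = 25  [25]
18. n0.mk = 28  [len(B.env) + 23]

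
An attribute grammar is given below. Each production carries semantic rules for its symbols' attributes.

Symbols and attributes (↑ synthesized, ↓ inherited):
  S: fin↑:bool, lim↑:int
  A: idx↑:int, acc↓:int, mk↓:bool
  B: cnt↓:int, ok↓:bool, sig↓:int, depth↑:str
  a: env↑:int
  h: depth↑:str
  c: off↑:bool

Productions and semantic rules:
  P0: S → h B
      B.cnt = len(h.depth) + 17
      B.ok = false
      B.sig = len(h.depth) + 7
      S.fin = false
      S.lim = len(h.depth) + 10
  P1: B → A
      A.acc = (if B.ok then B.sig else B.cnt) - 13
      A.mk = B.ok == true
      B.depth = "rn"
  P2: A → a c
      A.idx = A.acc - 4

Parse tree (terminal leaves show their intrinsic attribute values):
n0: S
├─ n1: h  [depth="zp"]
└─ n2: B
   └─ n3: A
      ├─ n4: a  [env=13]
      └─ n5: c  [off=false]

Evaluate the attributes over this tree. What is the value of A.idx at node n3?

1. n1.depth = "zp"  [terminal]
2. n2.cnt = 19  [len(h.depth) + 17]
3. n2.ok = false  [false]
4. n2.sig = 9  [len(h.depth) + 7]
5. n3.acc = 6  [(if B.ok then B.sig else B.cnt) - 13]
6. n3.mk = false  [B.ok == true]
7. n4.env = 13  [terminal]
8. n5.off = false  [terminal]
9. n3.idx = 2  [A.acc - 4]
10. n2.depth = "rn"  ["rn"]
11. n0.fin = false  [false]
12. n0.lim = 12  [len(h.depth) + 10]

2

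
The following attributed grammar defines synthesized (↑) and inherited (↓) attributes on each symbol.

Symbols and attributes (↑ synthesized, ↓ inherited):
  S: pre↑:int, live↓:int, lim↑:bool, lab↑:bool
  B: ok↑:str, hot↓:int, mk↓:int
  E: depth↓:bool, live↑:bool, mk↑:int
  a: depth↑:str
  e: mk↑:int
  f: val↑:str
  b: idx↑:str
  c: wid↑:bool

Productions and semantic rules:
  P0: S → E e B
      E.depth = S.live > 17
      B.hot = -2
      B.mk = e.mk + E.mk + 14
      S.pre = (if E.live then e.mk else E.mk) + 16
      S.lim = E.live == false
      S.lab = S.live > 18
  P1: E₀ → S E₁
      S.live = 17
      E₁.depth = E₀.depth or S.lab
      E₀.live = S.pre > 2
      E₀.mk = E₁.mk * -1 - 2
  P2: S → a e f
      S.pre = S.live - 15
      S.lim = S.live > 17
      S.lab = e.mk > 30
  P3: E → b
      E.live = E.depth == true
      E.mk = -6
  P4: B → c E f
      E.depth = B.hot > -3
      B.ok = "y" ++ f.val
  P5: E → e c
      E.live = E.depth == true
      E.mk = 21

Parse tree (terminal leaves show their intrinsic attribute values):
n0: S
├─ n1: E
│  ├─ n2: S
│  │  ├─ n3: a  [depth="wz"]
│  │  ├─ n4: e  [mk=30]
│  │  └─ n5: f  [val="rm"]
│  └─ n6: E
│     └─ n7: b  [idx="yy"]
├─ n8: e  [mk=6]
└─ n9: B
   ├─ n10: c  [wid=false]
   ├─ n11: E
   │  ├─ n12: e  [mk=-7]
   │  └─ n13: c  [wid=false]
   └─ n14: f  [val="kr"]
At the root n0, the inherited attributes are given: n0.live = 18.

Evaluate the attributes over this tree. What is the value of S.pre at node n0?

20

1. n0.live = 18  [given at root]
2. n1.depth = true  [S.live > 17]
3. n2.live = 17  [17]
4. n3.depth = "wz"  [terminal]
5. n4.mk = 30  [terminal]
6. n5.val = "rm"  [terminal]
7. n2.pre = 2  [S.live - 15]
8. n2.lim = false  [S.live > 17]
9. n2.lab = false  [e.mk > 30]
10. n6.depth = true  [E₀.depth or S.lab]
11. n7.idx = "yy"  [terminal]
12. n6.live = true  [E.depth == true]
13. n6.mk = -6  [-6]
14. n1.live = false  [S.pre > 2]
15. n1.mk = 4  [E₁.mk * -1 - 2]
16. n8.mk = 6  [terminal]
17. n9.hot = -2  [-2]
18. n9.mk = 24  [e.mk + E.mk + 14]
19. n10.wid = false  [terminal]
20. n11.depth = true  [B.hot > -3]
21. n12.mk = -7  [terminal]
22. n13.wid = false  [terminal]
23. n11.live = true  [E.depth == true]
24. n11.mk = 21  [21]
25. n14.val = "kr"  [terminal]
26. n9.ok = "ykr"  ["y" ++ f.val]
27. n0.pre = 20  [(if E.live then e.mk else E.mk) + 16]
28. n0.lim = true  [E.live == false]
29. n0.lab = false  [S.live > 18]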